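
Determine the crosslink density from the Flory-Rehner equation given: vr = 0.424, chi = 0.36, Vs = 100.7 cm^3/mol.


ln(1 - vr) = ln(1 - 0.424) = -0.5516
Numerator = -((-0.5516) + 0.424 + 0.36 * 0.424^2) = 0.0629
Denominator = 100.7 * (0.424^(1/3) - 0.424/2) = 54.3032
nu = 0.0629 / 54.3032 = 0.0012 mol/cm^3

0.0012 mol/cm^3


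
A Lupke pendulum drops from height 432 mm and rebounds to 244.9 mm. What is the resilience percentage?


Resilience = h_rebound / h_drop * 100
= 244.9 / 432 * 100
= 56.7%

56.7%


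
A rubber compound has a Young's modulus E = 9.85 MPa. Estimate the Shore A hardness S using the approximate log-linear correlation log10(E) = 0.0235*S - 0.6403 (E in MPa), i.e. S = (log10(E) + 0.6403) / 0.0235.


log10(E) = 0.0235*S - 0.6403  =>  S = (log10(E) + 0.6403) / 0.0235
log10(9.85) = 0.993436
S = (0.993436 + 0.6403) / 0.0235 = 1.633736 / 0.0235
S = 69.5

Shore A = 69.5


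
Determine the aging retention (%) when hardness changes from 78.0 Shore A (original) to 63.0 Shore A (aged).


Retention = aged / original * 100
= 63.0 / 78.0 * 100
= 80.8%

80.8%


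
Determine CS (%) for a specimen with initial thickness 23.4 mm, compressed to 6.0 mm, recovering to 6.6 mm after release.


CS = (t0 - recovered) / (t0 - ts) * 100
= (23.4 - 6.6) / (23.4 - 6.0) * 100
= 16.8 / 17.4 * 100
= 96.6%

96.6%


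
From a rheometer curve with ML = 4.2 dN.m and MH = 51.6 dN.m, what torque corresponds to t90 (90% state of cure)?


M90 = ML + 0.9 * (MH - ML)
M90 = 4.2 + 0.9 * (51.6 - 4.2)
M90 = 4.2 + 0.9 * 47.4
M90 = 46.86 dN.m

46.86 dN.m


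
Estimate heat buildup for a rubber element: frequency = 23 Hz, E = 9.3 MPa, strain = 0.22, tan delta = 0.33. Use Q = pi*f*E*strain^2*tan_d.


Q = pi * f * E * strain^2 * tan_d
= pi * 23 * 9.3 * 0.22^2 * 0.33
= pi * 23 * 9.3 * 0.0484 * 0.33
= 10.7330

Q = 10.7330


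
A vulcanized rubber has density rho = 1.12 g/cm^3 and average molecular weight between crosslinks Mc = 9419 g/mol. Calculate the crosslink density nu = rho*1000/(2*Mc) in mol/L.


nu = rho * 1000 / (2 * Mc)
nu = 1.12 * 1000 / (2 * 9419)
nu = 1120.0 / 18838
nu = 0.0595 mol/L

0.0595 mol/L


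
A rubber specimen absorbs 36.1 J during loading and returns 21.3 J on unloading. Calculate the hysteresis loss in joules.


Hysteresis loss = loading - unloading
= 36.1 - 21.3
= 14.8 J

14.8 J


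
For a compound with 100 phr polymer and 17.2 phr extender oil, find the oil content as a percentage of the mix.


Oil % = oil / (100 + oil) * 100
= 17.2 / (100 + 17.2) * 100
= 17.2 / 117.2 * 100
= 14.68%

14.68%


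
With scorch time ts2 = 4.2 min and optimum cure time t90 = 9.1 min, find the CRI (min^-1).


CRI = 100 / (t90 - ts2)
= 100 / (9.1 - 4.2)
= 100 / 4.9
= 20.41 min^-1

20.41 min^-1


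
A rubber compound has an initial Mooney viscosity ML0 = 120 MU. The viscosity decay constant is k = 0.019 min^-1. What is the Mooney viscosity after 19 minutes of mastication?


ML = ML0 * exp(-k * t)
ML = 120 * exp(-0.019 * 19)
ML = 120 * 0.6970
ML = 83.64 MU

83.64 MU


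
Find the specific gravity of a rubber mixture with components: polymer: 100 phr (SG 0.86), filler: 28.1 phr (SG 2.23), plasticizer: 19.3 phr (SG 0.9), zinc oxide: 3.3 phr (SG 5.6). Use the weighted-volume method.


Sum of weights = 150.7
Volume contributions:
  polymer: 100/0.86 = 116.2791
  filler: 28.1/2.23 = 12.6009
  plasticizer: 19.3/0.9 = 21.4444
  zinc oxide: 3.3/5.6 = 0.5893
Sum of volumes = 150.9137
SG = 150.7 / 150.9137 = 0.999

SG = 0.999


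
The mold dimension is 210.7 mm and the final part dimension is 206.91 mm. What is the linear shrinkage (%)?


Shrinkage = (mold - part) / mold * 100
= (210.7 - 206.91) / 210.7 * 100
= 3.79 / 210.7 * 100
= 1.8%

1.8%


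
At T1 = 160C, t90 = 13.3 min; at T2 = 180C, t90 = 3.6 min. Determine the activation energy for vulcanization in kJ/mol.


T1 = 433.15 K, T2 = 453.15 K
1/T1 - 1/T2 = 1.0189e-04
ln(t1/t2) = ln(13.3/3.6) = 1.3068
Ea = 8.314 * 1.3068 / 1.0189e-04 = 106630.0189 J/mol
Ea = 106.63 kJ/mol

106.63 kJ/mol


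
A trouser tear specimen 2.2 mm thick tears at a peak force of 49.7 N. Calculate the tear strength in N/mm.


Tear strength = force / thickness
= 49.7 / 2.2
= 22.59 N/mm

22.59 N/mm


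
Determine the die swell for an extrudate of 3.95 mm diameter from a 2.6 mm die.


Die swell ratio = D_extrudate / D_die
= 3.95 / 2.6
= 1.519

Die swell = 1.519


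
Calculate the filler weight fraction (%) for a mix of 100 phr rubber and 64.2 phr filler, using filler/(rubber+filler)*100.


Filler % = filler / (rubber + filler) * 100
= 64.2 / (100 + 64.2) * 100
= 64.2 / 164.2 * 100
= 39.1%

39.1%


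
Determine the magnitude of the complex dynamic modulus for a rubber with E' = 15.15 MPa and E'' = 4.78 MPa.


|E*| = sqrt(E'^2 + E''^2)
= sqrt(15.15^2 + 4.78^2)
= sqrt(229.5225 + 22.8484)
= 15.886 MPa

15.886 MPa


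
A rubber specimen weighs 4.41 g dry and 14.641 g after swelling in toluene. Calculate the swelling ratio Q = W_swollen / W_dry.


Q = W_swollen / W_dry
Q = 14.641 / 4.41
Q = 3.32

Q = 3.32


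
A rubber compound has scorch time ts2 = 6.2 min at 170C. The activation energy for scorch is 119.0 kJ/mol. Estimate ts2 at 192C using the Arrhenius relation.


Convert temperatures: T1 = 170 + 273.15 = 443.15 K, T2 = 192 + 273.15 = 465.15 K
ts2_new = 6.2 * exp(119000 / 8.314 * (1/465.15 - 1/443.15))
1/T2 - 1/T1 = -1.0673e-04
ts2_new = 1.35 min

1.35 min


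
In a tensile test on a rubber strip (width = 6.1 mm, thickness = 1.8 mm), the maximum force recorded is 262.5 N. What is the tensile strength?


Area = width * thickness = 6.1 * 1.8 = 10.98 mm^2
TS = force / area = 262.5 / 10.98 = 23.91 MPa

23.91 MPa


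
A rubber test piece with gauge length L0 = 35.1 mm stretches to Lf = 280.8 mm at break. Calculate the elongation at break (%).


Elongation = (Lf - L0) / L0 * 100
= (280.8 - 35.1) / 35.1 * 100
= 245.7 / 35.1 * 100
= 700.0%

700.0%


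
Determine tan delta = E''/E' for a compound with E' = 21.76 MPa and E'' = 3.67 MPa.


tan delta = E'' / E'
= 3.67 / 21.76
= 0.1687

tan delta = 0.1687


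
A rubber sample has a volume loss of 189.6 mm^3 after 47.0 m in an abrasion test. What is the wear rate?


Rate = volume_loss / distance
= 189.6 / 47.0
= 4.034 mm^3/m

4.034 mm^3/m


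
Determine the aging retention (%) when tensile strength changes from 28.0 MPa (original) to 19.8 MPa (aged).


Retention = aged / original * 100
= 19.8 / 28.0 * 100
= 70.7%

70.7%


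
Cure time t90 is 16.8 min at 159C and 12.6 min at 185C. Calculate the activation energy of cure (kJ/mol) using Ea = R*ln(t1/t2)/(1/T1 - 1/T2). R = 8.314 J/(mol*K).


T1 = 432.15 K, T2 = 458.15 K
1/T1 - 1/T2 = 1.3132e-04
ln(t1/t2) = ln(16.8/12.6) = 0.2877
Ea = 8.314 * 0.2877 / 1.3132e-04 = 18213.4274 J/mol
Ea = 18.21 kJ/mol

18.21 kJ/mol


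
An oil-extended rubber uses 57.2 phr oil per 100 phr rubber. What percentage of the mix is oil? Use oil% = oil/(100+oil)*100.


Oil % = oil / (100 + oil) * 100
= 57.2 / (100 + 57.2) * 100
= 57.2 / 157.2 * 100
= 36.39%

36.39%


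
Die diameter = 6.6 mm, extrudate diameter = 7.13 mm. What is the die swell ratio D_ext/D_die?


Die swell ratio = D_extrudate / D_die
= 7.13 / 6.6
= 1.08

Die swell = 1.08


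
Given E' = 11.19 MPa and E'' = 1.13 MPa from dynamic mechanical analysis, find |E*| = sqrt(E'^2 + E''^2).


|E*| = sqrt(E'^2 + E''^2)
= sqrt(11.19^2 + 1.13^2)
= sqrt(125.2161 + 1.2769)
= 11.247 MPa

11.247 MPa


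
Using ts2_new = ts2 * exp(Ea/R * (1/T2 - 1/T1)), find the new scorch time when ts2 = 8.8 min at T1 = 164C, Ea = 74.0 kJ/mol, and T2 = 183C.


Convert temperatures: T1 = 164 + 273.15 = 437.15 K, T2 = 183 + 273.15 = 456.15 K
ts2_new = 8.8 * exp(74000 / 8.314 * (1/456.15 - 1/437.15))
1/T2 - 1/T1 = -9.5283e-05
ts2_new = 3.77 min

3.77 min


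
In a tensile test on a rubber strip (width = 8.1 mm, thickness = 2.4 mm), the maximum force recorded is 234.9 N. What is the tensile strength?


Area = width * thickness = 8.1 * 2.4 = 19.44 mm^2
TS = force / area = 234.9 / 19.44 = 12.08 MPa

12.08 MPa


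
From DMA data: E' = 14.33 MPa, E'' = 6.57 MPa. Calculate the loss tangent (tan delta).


tan delta = E'' / E'
= 6.57 / 14.33
= 0.4585

tan delta = 0.4585


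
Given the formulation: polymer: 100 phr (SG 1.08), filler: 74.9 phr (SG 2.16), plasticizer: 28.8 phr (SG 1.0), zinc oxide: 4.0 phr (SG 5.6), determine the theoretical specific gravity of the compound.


Sum of weights = 207.7
Volume contributions:
  polymer: 100/1.08 = 92.5926
  filler: 74.9/2.16 = 34.6759
  plasticizer: 28.8/1.0 = 28.8000
  zinc oxide: 4.0/5.6 = 0.7143
Sum of volumes = 156.7828
SG = 207.7 / 156.7828 = 1.325

SG = 1.325


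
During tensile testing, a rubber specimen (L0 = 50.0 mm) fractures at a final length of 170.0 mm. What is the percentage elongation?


Elongation = (Lf - L0) / L0 * 100
= (170.0 - 50.0) / 50.0 * 100
= 120.0 / 50.0 * 100
= 240.0%

240.0%


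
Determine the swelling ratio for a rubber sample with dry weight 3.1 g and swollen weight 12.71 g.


Q = W_swollen / W_dry
Q = 12.71 / 3.1
Q = 4.1

Q = 4.1


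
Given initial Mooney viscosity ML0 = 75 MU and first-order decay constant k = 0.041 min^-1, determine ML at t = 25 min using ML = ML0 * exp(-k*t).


ML = ML0 * exp(-k * t)
ML = 75 * exp(-0.041 * 25)
ML = 75 * 0.3588
ML = 26.91 MU

26.91 MU


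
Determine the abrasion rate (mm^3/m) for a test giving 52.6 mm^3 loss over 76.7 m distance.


Rate = volume_loss / distance
= 52.6 / 76.7
= 0.686 mm^3/m

0.686 mm^3/m


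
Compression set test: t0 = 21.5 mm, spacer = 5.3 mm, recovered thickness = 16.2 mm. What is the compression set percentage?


CS = (t0 - recovered) / (t0 - ts) * 100
= (21.5 - 16.2) / (21.5 - 5.3) * 100
= 5.3 / 16.2 * 100
= 32.7%

32.7%


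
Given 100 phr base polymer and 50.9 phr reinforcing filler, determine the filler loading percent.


Filler % = filler / (rubber + filler) * 100
= 50.9 / (100 + 50.9) * 100
= 50.9 / 150.9 * 100
= 33.73%

33.73%


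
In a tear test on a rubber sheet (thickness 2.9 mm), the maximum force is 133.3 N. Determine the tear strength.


Tear strength = force / thickness
= 133.3 / 2.9
= 45.97 N/mm

45.97 N/mm


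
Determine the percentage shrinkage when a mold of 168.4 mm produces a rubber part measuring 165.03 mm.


Shrinkage = (mold - part) / mold * 100
= (168.4 - 165.03) / 168.4 * 100
= 3.37 / 168.4 * 100
= 2.0%

2.0%


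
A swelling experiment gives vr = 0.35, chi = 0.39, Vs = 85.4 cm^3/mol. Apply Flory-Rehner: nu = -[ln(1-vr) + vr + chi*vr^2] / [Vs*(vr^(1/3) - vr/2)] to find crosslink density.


ln(1 - vr) = ln(1 - 0.35) = -0.4308
Numerator = -((-0.4308) + 0.35 + 0.39 * 0.35^2) = 0.0330
Denominator = 85.4 * (0.35^(1/3) - 0.35/2) = 45.2389
nu = 0.0330 / 45.2389 = 7.2964e-04 mol/cm^3

7.2964e-04 mol/cm^3


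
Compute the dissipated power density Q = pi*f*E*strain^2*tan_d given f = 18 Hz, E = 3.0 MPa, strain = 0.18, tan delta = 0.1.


Q = pi * f * E * strain^2 * tan_d
= pi * 18 * 3.0 * 0.18^2 * 0.1
= pi * 18 * 3.0 * 0.0324 * 0.1
= 0.5497

Q = 0.5497


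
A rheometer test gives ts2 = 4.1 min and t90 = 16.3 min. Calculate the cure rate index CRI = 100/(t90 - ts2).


CRI = 100 / (t90 - ts2)
= 100 / (16.3 - 4.1)
= 100 / 12.2
= 8.2 min^-1

8.2 min^-1


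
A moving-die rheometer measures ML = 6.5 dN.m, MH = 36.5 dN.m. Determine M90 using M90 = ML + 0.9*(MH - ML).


M90 = ML + 0.9 * (MH - ML)
M90 = 6.5 + 0.9 * (36.5 - 6.5)
M90 = 6.5 + 0.9 * 30.0
M90 = 33.5 dN.m

33.5 dN.m


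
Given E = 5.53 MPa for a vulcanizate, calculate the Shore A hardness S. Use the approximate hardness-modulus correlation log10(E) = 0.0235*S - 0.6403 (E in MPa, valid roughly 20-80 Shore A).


log10(E) = 0.0235*S - 0.6403  =>  S = (log10(E) + 0.6403) / 0.0235
log10(5.53) = 0.742725
S = (0.742725 + 0.6403) / 0.0235 = 1.383025 / 0.0235
S = 58.9

Shore A = 58.9


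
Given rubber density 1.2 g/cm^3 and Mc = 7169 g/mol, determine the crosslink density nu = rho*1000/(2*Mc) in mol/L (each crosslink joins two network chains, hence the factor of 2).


nu = rho * 1000 / (2 * Mc)
nu = 1.2 * 1000 / (2 * 7169)
nu = 1200.0 / 14338
nu = 0.0837 mol/L

0.0837 mol/L


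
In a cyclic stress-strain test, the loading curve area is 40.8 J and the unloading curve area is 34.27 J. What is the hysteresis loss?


Hysteresis loss = loading - unloading
= 40.8 - 34.27
= 6.53 J

6.53 J


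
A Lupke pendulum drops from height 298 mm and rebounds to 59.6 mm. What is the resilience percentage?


Resilience = h_rebound / h_drop * 100
= 59.6 / 298 * 100
= 20.0%

20.0%


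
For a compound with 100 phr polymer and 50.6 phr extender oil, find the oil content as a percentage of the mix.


Oil % = oil / (100 + oil) * 100
= 50.6 / (100 + 50.6) * 100
= 50.6 / 150.6 * 100
= 33.6%

33.6%


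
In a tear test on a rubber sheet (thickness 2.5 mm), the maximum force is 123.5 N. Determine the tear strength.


Tear strength = force / thickness
= 123.5 / 2.5
= 49.4 N/mm

49.4 N/mm


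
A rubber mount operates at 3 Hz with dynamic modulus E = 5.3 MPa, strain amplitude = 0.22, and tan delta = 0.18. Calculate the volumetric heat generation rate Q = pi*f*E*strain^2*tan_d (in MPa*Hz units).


Q = pi * f * E * strain^2 * tan_d
= pi * 3 * 5.3 * 0.22^2 * 0.18
= pi * 3 * 5.3 * 0.0484 * 0.18
= 0.4352

Q = 0.4352


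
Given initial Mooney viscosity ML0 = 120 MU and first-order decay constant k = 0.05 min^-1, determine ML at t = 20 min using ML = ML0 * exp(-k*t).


ML = ML0 * exp(-k * t)
ML = 120 * exp(-0.05 * 20)
ML = 120 * 0.3679
ML = 44.15 MU

44.15 MU


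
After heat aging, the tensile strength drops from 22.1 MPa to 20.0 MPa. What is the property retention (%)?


Retention = aged / original * 100
= 20.0 / 22.1 * 100
= 90.5%

90.5%


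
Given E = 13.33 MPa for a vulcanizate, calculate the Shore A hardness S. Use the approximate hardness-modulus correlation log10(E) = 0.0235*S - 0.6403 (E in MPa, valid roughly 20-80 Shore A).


log10(E) = 0.0235*S - 0.6403  =>  S = (log10(E) + 0.6403) / 0.0235
log10(13.33) = 1.124830
S = (1.124830 + 0.6403) / 0.0235 = 1.765130 / 0.0235
S = 75.1

Shore A = 75.1


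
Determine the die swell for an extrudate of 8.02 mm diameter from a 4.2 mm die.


Die swell ratio = D_extrudate / D_die
= 8.02 / 4.2
= 1.91

Die swell = 1.91


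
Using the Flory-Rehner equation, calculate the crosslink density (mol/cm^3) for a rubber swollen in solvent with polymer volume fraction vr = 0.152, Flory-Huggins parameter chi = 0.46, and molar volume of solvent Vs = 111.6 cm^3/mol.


ln(1 - vr) = ln(1 - 0.152) = -0.1649
Numerator = -((-0.1649) + 0.152 + 0.46 * 0.152^2) = 0.0022
Denominator = 111.6 * (0.152^(1/3) - 0.152/2) = 51.0771
nu = 0.0022 / 51.0771 = 4.3988e-05 mol/cm^3

4.3988e-05 mol/cm^3


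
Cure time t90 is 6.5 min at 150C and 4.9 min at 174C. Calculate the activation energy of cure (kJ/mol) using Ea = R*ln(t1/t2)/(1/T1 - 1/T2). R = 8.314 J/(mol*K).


T1 = 423.15 K, T2 = 447.15 K
1/T1 - 1/T2 = 1.2684e-04
ln(t1/t2) = ln(6.5/4.9) = 0.2826
Ea = 8.314 * 0.2826 / 1.2684e-04 = 18521.1418 J/mol
Ea = 18.52 kJ/mol

18.52 kJ/mol


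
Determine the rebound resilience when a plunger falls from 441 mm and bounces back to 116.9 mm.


Resilience = h_rebound / h_drop * 100
= 116.9 / 441 * 100
= 26.5%

26.5%


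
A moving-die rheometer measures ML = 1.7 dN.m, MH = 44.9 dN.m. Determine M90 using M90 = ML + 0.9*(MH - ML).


M90 = ML + 0.9 * (MH - ML)
M90 = 1.7 + 0.9 * (44.9 - 1.7)
M90 = 1.7 + 0.9 * 43.2
M90 = 40.58 dN.m

40.58 dN.m


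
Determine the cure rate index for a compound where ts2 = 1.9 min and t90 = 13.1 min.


CRI = 100 / (t90 - ts2)
= 100 / (13.1 - 1.9)
= 100 / 11.2
= 8.93 min^-1

8.93 min^-1


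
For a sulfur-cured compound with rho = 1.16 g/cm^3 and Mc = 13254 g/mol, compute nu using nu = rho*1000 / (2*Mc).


nu = rho * 1000 / (2 * Mc)
nu = 1.16 * 1000 / (2 * 13254)
nu = 1160.0 / 26508
nu = 0.0438 mol/L

0.0438 mol/L


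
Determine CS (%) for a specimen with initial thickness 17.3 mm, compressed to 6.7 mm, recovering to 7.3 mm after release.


CS = (t0 - recovered) / (t0 - ts) * 100
= (17.3 - 7.3) / (17.3 - 6.7) * 100
= 10.0 / 10.6 * 100
= 94.3%

94.3%


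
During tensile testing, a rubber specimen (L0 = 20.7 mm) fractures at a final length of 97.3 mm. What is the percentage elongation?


Elongation = (Lf - L0) / L0 * 100
= (97.3 - 20.7) / 20.7 * 100
= 76.6 / 20.7 * 100
= 370.0%

370.0%


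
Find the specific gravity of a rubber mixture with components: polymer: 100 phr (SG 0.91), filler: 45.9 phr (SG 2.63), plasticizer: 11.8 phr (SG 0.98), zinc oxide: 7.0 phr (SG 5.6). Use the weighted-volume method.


Sum of weights = 164.7
Volume contributions:
  polymer: 100/0.91 = 109.8901
  filler: 45.9/2.63 = 17.4525
  plasticizer: 11.8/0.98 = 12.0408
  zinc oxide: 7.0/5.6 = 1.2500
Sum of volumes = 140.6334
SG = 164.7 / 140.6334 = 1.171

SG = 1.171


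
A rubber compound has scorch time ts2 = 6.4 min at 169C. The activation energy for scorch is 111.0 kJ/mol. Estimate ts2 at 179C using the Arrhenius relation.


Convert temperatures: T1 = 169 + 273.15 = 442.15 K, T2 = 179 + 273.15 = 452.15 K
ts2_new = 6.4 * exp(111000 / 8.314 * (1/452.15 - 1/442.15))
1/T2 - 1/T1 = -5.0020e-05
ts2_new = 3.28 min

3.28 min


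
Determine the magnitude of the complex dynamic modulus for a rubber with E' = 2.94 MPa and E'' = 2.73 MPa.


|E*| = sqrt(E'^2 + E''^2)
= sqrt(2.94^2 + 2.73^2)
= sqrt(8.6436 + 7.4529)
= 4.012 MPa

4.012 MPa


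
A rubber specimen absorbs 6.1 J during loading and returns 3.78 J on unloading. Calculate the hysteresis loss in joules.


Hysteresis loss = loading - unloading
= 6.1 - 3.78
= 2.32 J

2.32 J


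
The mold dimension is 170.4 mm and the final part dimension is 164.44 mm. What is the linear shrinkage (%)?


Shrinkage = (mold - part) / mold * 100
= (170.4 - 164.44) / 170.4 * 100
= 5.96 / 170.4 * 100
= 3.5%

3.5%


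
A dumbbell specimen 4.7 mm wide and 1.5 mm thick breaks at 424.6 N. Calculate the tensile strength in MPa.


Area = width * thickness = 4.7 * 1.5 = 7.05 mm^2
TS = force / area = 424.6 / 7.05 = 60.23 MPa

60.23 MPa


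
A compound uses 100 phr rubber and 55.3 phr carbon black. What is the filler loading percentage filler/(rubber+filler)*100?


Filler % = filler / (rubber + filler) * 100
= 55.3 / (100 + 55.3) * 100
= 55.3 / 155.3 * 100
= 35.61%

35.61%


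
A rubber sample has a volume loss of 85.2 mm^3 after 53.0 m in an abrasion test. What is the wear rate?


Rate = volume_loss / distance
= 85.2 / 53.0
= 1.608 mm^3/m

1.608 mm^3/m


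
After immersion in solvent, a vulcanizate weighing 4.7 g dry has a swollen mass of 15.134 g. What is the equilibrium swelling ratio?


Q = W_swollen / W_dry
Q = 15.134 / 4.7
Q = 3.22

Q = 3.22


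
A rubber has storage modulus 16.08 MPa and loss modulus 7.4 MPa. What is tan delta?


tan delta = E'' / E'
= 7.4 / 16.08
= 0.4602

tan delta = 0.4602


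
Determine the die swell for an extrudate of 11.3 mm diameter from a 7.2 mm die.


Die swell ratio = D_extrudate / D_die
= 11.3 / 7.2
= 1.569

Die swell = 1.569


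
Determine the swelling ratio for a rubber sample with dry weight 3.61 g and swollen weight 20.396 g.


Q = W_swollen / W_dry
Q = 20.396 / 3.61
Q = 5.65

Q = 5.65


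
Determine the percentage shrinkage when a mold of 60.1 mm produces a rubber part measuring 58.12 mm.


Shrinkage = (mold - part) / mold * 100
= (60.1 - 58.12) / 60.1 * 100
= 1.98 / 60.1 * 100
= 3.29%

3.29%


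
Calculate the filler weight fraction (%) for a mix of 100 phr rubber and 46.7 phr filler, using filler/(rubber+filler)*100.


Filler % = filler / (rubber + filler) * 100
= 46.7 / (100 + 46.7) * 100
= 46.7 / 146.7 * 100
= 31.83%

31.83%


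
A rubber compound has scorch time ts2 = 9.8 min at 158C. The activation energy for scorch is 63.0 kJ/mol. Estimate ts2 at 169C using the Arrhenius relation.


Convert temperatures: T1 = 158 + 273.15 = 431.15 K, T2 = 169 + 273.15 = 442.15 K
ts2_new = 9.8 * exp(63000 / 8.314 * (1/442.15 - 1/431.15))
1/T2 - 1/T1 = -5.7703e-05
ts2_new = 6.33 min

6.33 min


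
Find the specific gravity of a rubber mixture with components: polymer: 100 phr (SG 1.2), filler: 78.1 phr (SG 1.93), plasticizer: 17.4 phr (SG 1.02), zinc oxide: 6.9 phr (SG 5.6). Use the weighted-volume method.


Sum of weights = 202.4
Volume contributions:
  polymer: 100/1.2 = 83.3333
  filler: 78.1/1.93 = 40.4663
  plasticizer: 17.4/1.02 = 17.0588
  zinc oxide: 6.9/5.6 = 1.2321
Sum of volumes = 142.0906
SG = 202.4 / 142.0906 = 1.424

SG = 1.424


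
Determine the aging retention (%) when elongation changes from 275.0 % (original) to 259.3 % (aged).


Retention = aged / original * 100
= 259.3 / 275.0 * 100
= 94.3%

94.3%


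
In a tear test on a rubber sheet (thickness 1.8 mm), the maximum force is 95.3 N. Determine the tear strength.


Tear strength = force / thickness
= 95.3 / 1.8
= 52.94 N/mm

52.94 N/mm


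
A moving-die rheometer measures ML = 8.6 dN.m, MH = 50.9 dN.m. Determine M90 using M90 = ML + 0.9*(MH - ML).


M90 = ML + 0.9 * (MH - ML)
M90 = 8.6 + 0.9 * (50.9 - 8.6)
M90 = 8.6 + 0.9 * 42.3
M90 = 46.67 dN.m

46.67 dN.m


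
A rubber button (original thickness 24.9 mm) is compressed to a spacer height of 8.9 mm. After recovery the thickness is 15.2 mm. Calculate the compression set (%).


CS = (t0 - recovered) / (t0 - ts) * 100
= (24.9 - 15.2) / (24.9 - 8.9) * 100
= 9.7 / 16.0 * 100
= 60.6%

60.6%


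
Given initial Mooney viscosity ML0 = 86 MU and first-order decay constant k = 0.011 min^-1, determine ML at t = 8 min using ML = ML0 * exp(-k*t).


ML = ML0 * exp(-k * t)
ML = 86 * exp(-0.011 * 8)
ML = 86 * 0.9158
ML = 78.76 MU

78.76 MU


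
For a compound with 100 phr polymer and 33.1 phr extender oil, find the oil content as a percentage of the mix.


Oil % = oil / (100 + oil) * 100
= 33.1 / (100 + 33.1) * 100
= 33.1 / 133.1 * 100
= 24.87%

24.87%


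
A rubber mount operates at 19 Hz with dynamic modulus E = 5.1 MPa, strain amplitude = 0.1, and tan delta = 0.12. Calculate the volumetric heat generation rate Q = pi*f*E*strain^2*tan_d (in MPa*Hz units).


Q = pi * f * E * strain^2 * tan_d
= pi * 19 * 5.1 * 0.1^2 * 0.12
= pi * 19 * 5.1 * 0.0100 * 0.12
= 0.3653

Q = 0.3653


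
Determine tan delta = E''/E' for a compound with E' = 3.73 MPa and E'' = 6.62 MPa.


tan delta = E'' / E'
= 6.62 / 3.73
= 1.7748

tan delta = 1.7748


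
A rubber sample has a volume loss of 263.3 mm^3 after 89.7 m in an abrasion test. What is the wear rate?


Rate = volume_loss / distance
= 263.3 / 89.7
= 2.935 mm^3/m

2.935 mm^3/m


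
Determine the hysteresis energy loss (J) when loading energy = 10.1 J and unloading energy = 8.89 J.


Hysteresis loss = loading - unloading
= 10.1 - 8.89
= 1.21 J

1.21 J


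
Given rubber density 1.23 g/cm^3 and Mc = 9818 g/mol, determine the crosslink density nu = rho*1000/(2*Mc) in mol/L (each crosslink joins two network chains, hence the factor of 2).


nu = rho * 1000 / (2 * Mc)
nu = 1.23 * 1000 / (2 * 9818)
nu = 1230.0 / 19636
nu = 0.0626 mol/L

0.0626 mol/L


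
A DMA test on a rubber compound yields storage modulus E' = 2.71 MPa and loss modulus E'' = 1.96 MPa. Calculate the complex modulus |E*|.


|E*| = sqrt(E'^2 + E''^2)
= sqrt(2.71^2 + 1.96^2)
= sqrt(7.3441 + 3.8416)
= 3.345 MPa

3.345 MPa


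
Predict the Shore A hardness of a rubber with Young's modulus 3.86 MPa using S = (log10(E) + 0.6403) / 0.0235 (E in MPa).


log10(E) = 0.0235*S - 0.6403  =>  S = (log10(E) + 0.6403) / 0.0235
log10(3.86) = 0.586587
S = (0.586587 + 0.6403) / 0.0235 = 1.226887 / 0.0235
S = 52.2

Shore A = 52.2


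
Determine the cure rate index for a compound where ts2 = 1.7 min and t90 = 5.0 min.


CRI = 100 / (t90 - ts2)
= 100 / (5.0 - 1.7)
= 100 / 3.3
= 30.3 min^-1

30.3 min^-1


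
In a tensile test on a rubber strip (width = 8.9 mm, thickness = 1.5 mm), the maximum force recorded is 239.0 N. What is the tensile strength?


Area = width * thickness = 8.9 * 1.5 = 13.35 mm^2
TS = force / area = 239.0 / 13.35 = 17.9 MPa

17.9 MPa


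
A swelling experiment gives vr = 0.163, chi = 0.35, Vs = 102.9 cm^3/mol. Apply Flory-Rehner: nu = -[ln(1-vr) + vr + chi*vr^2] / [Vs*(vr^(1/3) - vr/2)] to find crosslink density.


ln(1 - vr) = ln(1 - 0.163) = -0.1779
Numerator = -((-0.1779) + 0.163 + 0.35 * 0.163^2) = 0.0056
Denominator = 102.9 * (0.163^(1/3) - 0.163/2) = 47.8233
nu = 0.0056 / 47.8233 = 1.1777e-04 mol/cm^3

1.1777e-04 mol/cm^3


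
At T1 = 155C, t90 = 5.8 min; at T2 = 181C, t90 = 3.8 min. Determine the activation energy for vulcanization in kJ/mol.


T1 = 428.15 K, T2 = 454.15 K
1/T1 - 1/T2 = 1.3371e-04
ln(t1/t2) = ln(5.8/3.8) = 0.4229
Ea = 8.314 * 0.4229 / 1.3371e-04 = 26292.1021 J/mol
Ea = 26.29 kJ/mol

26.29 kJ/mol


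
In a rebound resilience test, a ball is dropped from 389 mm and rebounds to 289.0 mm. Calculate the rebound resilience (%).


Resilience = h_rebound / h_drop * 100
= 289.0 / 389 * 100
= 74.3%

74.3%


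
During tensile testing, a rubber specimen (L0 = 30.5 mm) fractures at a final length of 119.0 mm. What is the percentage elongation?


Elongation = (Lf - L0) / L0 * 100
= (119.0 - 30.5) / 30.5 * 100
= 88.5 / 30.5 * 100
= 290.2%

290.2%


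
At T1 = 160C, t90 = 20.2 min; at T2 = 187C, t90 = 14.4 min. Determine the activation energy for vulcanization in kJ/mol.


T1 = 433.15 K, T2 = 460.15 K
1/T1 - 1/T2 = 1.3546e-04
ln(t1/t2) = ln(20.2/14.4) = 0.3385
Ea = 8.314 * 0.3385 / 1.3546e-04 = 20772.2797 J/mol
Ea = 20.77 kJ/mol

20.77 kJ/mol


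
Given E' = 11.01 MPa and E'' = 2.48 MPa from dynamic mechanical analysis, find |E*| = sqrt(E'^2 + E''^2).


|E*| = sqrt(E'^2 + E''^2)
= sqrt(11.01^2 + 2.48^2)
= sqrt(121.2201 + 6.1504)
= 11.286 MPa

11.286 MPa


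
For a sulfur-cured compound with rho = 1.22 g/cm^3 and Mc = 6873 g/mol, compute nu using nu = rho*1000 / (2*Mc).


nu = rho * 1000 / (2 * Mc)
nu = 1.22 * 1000 / (2 * 6873)
nu = 1220.0 / 13746
nu = 0.0888 mol/L

0.0888 mol/L


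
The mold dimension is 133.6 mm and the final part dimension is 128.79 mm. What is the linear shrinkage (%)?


Shrinkage = (mold - part) / mold * 100
= (133.6 - 128.79) / 133.6 * 100
= 4.81 / 133.6 * 100
= 3.6%

3.6%


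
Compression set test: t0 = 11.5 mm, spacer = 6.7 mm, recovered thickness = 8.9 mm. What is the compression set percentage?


CS = (t0 - recovered) / (t0 - ts) * 100
= (11.5 - 8.9) / (11.5 - 6.7) * 100
= 2.6 / 4.8 * 100
= 54.2%

54.2%


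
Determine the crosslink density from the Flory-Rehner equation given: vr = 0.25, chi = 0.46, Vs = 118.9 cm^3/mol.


ln(1 - vr) = ln(1 - 0.25) = -0.2877
Numerator = -((-0.2877) + 0.25 + 0.46 * 0.25^2) = 0.0089
Denominator = 118.9 * (0.25^(1/3) - 0.25/2) = 60.0398
nu = 0.0089 / 60.0398 = 1.4877e-04 mol/cm^3

1.4877e-04 mol/cm^3


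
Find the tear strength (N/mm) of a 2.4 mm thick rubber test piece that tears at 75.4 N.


Tear strength = force / thickness
= 75.4 / 2.4
= 31.42 N/mm

31.42 N/mm


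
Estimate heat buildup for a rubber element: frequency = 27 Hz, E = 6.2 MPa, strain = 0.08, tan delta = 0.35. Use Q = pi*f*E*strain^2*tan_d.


Q = pi * f * E * strain^2 * tan_d
= pi * 27 * 6.2 * 0.08^2 * 0.35
= pi * 27 * 6.2 * 0.0064 * 0.35
= 1.1780

Q = 1.1780


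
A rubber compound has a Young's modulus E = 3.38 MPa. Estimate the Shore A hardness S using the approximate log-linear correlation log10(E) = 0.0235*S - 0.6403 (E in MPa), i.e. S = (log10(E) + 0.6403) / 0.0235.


log10(E) = 0.0235*S - 0.6403  =>  S = (log10(E) + 0.6403) / 0.0235
log10(3.38) = 0.528917
S = (0.528917 + 0.6403) / 0.0235 = 1.169217 / 0.0235
S = 49.8

Shore A = 49.8


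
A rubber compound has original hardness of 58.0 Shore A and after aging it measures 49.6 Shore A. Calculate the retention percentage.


Retention = aged / original * 100
= 49.6 / 58.0 * 100
= 85.5%

85.5%


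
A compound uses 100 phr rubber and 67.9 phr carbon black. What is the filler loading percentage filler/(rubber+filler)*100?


Filler % = filler / (rubber + filler) * 100
= 67.9 / (100 + 67.9) * 100
= 67.9 / 167.9 * 100
= 40.44%

40.44%


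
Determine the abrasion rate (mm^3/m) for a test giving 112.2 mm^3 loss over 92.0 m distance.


Rate = volume_loss / distance
= 112.2 / 92.0
= 1.22 mm^3/m

1.22 mm^3/m


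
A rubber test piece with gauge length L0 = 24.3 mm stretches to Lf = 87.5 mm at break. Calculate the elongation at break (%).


Elongation = (Lf - L0) / L0 * 100
= (87.5 - 24.3) / 24.3 * 100
= 63.2 / 24.3 * 100
= 260.1%

260.1%


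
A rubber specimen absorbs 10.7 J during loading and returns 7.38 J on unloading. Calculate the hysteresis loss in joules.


Hysteresis loss = loading - unloading
= 10.7 - 7.38
= 3.32 J

3.32 J


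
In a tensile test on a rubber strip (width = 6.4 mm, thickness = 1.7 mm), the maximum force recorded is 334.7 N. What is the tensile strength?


Area = width * thickness = 6.4 * 1.7 = 10.88 mm^2
TS = force / area = 334.7 / 10.88 = 30.76 MPa

30.76 MPa


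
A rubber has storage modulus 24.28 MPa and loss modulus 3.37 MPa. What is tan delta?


tan delta = E'' / E'
= 3.37 / 24.28
= 0.1388

tan delta = 0.1388


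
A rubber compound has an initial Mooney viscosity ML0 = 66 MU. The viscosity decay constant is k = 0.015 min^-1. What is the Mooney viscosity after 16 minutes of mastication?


ML = ML0 * exp(-k * t)
ML = 66 * exp(-0.015 * 16)
ML = 66 * 0.7866
ML = 51.92 MU

51.92 MU


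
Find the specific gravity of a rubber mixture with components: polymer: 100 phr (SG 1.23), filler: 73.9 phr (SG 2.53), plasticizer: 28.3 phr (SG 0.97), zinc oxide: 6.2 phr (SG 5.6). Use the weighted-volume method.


Sum of weights = 208.4
Volume contributions:
  polymer: 100/1.23 = 81.3008
  filler: 73.9/2.53 = 29.2095
  plasticizer: 28.3/0.97 = 29.1753
  zinc oxide: 6.2/5.6 = 1.1071
Sum of volumes = 140.7927
SG = 208.4 / 140.7927 = 1.48

SG = 1.48


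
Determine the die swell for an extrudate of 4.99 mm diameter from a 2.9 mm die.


Die swell ratio = D_extrudate / D_die
= 4.99 / 2.9
= 1.721

Die swell = 1.721


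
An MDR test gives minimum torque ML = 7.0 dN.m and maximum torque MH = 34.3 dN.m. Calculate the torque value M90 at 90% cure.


M90 = ML + 0.9 * (MH - ML)
M90 = 7.0 + 0.9 * (34.3 - 7.0)
M90 = 7.0 + 0.9 * 27.3
M90 = 31.57 dN.m

31.57 dN.m


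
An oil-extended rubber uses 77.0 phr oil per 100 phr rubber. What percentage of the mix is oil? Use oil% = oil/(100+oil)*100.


Oil % = oil / (100 + oil) * 100
= 77.0 / (100 + 77.0) * 100
= 77.0 / 177.0 * 100
= 43.5%

43.5%


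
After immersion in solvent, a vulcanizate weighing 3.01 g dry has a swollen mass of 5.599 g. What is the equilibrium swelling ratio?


Q = W_swollen / W_dry
Q = 5.599 / 3.01
Q = 1.86

Q = 1.86


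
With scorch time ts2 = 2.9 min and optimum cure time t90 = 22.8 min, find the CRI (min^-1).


CRI = 100 / (t90 - ts2)
= 100 / (22.8 - 2.9)
= 100 / 19.9
= 5.03 min^-1

5.03 min^-1


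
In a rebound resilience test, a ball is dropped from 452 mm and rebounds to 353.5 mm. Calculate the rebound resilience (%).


Resilience = h_rebound / h_drop * 100
= 353.5 / 452 * 100
= 78.2%

78.2%


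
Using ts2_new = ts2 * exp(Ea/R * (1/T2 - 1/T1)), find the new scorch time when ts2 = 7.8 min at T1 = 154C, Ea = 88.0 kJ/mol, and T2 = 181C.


Convert temperatures: T1 = 154 + 273.15 = 427.15 K, T2 = 181 + 273.15 = 454.15 K
ts2_new = 7.8 * exp(88000 / 8.314 * (1/454.15 - 1/427.15))
1/T2 - 1/T1 = -1.3918e-04
ts2_new = 1.79 min

1.79 min


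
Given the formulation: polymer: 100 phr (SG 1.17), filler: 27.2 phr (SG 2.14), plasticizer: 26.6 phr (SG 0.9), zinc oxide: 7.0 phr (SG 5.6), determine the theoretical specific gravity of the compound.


Sum of weights = 160.8
Volume contributions:
  polymer: 100/1.17 = 85.4701
  filler: 27.2/2.14 = 12.7103
  plasticizer: 26.6/0.9 = 29.5556
  zinc oxide: 7.0/5.6 = 1.2500
Sum of volumes = 128.9859
SG = 160.8 / 128.9859 = 1.247

SG = 1.247


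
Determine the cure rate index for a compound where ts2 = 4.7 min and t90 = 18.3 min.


CRI = 100 / (t90 - ts2)
= 100 / (18.3 - 4.7)
= 100 / 13.6
= 7.35 min^-1

7.35 min^-1


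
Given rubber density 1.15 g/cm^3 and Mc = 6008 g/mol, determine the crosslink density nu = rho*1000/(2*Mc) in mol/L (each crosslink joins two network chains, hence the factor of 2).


nu = rho * 1000 / (2 * Mc)
nu = 1.15 * 1000 / (2 * 6008)
nu = 1150.0 / 12016
nu = 0.0957 mol/L

0.0957 mol/L


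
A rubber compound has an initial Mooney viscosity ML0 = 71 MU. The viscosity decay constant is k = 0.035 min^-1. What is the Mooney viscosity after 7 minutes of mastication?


ML = ML0 * exp(-k * t)
ML = 71 * exp(-0.035 * 7)
ML = 71 * 0.7827
ML = 55.57 MU

55.57 MU


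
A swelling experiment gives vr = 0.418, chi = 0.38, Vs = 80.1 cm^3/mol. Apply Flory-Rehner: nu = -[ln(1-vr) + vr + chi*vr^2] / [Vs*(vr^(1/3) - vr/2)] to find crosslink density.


ln(1 - vr) = ln(1 - 0.418) = -0.5413
Numerator = -((-0.5413) + 0.418 + 0.38 * 0.418^2) = 0.0569
Denominator = 80.1 * (0.418^(1/3) - 0.418/2) = 43.1496
nu = 0.0569 / 43.1496 = 0.0013 mol/cm^3

0.0013 mol/cm^3


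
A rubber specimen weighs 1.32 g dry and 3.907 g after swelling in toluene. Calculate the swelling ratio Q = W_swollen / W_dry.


Q = W_swollen / W_dry
Q = 3.907 / 1.32
Q = 2.96

Q = 2.96


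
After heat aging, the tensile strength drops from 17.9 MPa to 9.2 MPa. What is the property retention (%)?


Retention = aged / original * 100
= 9.2 / 17.9 * 100
= 51.4%

51.4%


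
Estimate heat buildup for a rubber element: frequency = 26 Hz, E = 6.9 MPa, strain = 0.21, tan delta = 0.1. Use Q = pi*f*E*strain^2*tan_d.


Q = pi * f * E * strain^2 * tan_d
= pi * 26 * 6.9 * 0.21^2 * 0.1
= pi * 26 * 6.9 * 0.0441 * 0.1
= 2.4855

Q = 2.4855


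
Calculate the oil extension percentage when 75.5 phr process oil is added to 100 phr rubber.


Oil % = oil / (100 + oil) * 100
= 75.5 / (100 + 75.5) * 100
= 75.5 / 175.5 * 100
= 43.02%

43.02%


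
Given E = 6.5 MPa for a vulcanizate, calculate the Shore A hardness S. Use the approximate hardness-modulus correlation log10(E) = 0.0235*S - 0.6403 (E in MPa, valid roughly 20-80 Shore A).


log10(E) = 0.0235*S - 0.6403  =>  S = (log10(E) + 0.6403) / 0.0235
log10(6.5) = 0.812913
S = (0.812913 + 0.6403) / 0.0235 = 1.453213 / 0.0235
S = 61.8

Shore A = 61.8


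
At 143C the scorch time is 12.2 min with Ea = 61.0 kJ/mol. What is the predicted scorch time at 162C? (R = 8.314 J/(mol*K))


Convert temperatures: T1 = 143 + 273.15 = 416.15 K, T2 = 162 + 273.15 = 435.15 K
ts2_new = 12.2 * exp(61000 / 8.314 * (1/435.15 - 1/416.15))
1/T2 - 1/T1 = -1.0492e-04
ts2_new = 5.65 min

5.65 min


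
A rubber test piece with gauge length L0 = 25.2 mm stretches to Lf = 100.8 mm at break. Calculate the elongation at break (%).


Elongation = (Lf - L0) / L0 * 100
= (100.8 - 25.2) / 25.2 * 100
= 75.6 / 25.2 * 100
= 300.0%

300.0%


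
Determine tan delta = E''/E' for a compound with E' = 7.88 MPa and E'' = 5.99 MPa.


tan delta = E'' / E'
= 5.99 / 7.88
= 0.7602

tan delta = 0.7602


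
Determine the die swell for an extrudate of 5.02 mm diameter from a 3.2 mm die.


Die swell ratio = D_extrudate / D_die
= 5.02 / 3.2
= 1.569

Die swell = 1.569


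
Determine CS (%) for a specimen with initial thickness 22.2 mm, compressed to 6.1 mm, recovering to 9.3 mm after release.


CS = (t0 - recovered) / (t0 - ts) * 100
= (22.2 - 9.3) / (22.2 - 6.1) * 100
= 12.9 / 16.1 * 100
= 80.1%

80.1%


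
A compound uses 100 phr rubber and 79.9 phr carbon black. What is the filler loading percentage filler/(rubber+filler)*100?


Filler % = filler / (rubber + filler) * 100
= 79.9 / (100 + 79.9) * 100
= 79.9 / 179.9 * 100
= 44.41%

44.41%


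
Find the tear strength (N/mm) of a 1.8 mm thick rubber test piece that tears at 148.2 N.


Tear strength = force / thickness
= 148.2 / 1.8
= 82.33 N/mm

82.33 N/mm


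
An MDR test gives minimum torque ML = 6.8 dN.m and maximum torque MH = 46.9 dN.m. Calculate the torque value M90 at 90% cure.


M90 = ML + 0.9 * (MH - ML)
M90 = 6.8 + 0.9 * (46.9 - 6.8)
M90 = 6.8 + 0.9 * 40.1
M90 = 42.89 dN.m

42.89 dN.m


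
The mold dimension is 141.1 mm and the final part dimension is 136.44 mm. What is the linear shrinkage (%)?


Shrinkage = (mold - part) / mold * 100
= (141.1 - 136.44) / 141.1 * 100
= 4.66 / 141.1 * 100
= 3.3%

3.3%


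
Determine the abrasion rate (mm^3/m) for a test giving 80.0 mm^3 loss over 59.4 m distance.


Rate = volume_loss / distance
= 80.0 / 59.4
= 1.347 mm^3/m

1.347 mm^3/m


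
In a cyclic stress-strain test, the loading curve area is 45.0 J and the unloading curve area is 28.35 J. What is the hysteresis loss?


Hysteresis loss = loading - unloading
= 45.0 - 28.35
= 16.65 J

16.65 J


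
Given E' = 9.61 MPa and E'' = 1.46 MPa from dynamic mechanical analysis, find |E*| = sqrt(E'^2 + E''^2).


|E*| = sqrt(E'^2 + E''^2)
= sqrt(9.61^2 + 1.46^2)
= sqrt(92.3521 + 2.1316)
= 9.72 MPa

9.72 MPa


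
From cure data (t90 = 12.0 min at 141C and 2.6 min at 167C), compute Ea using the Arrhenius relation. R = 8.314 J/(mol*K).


T1 = 414.15 K, T2 = 440.15 K
1/T1 - 1/T2 = 1.4263e-04
ln(t1/t2) = ln(12.0/2.6) = 1.5294
Ea = 8.314 * 1.5294 / 1.4263e-04 = 89148.6495 J/mol
Ea = 89.15 kJ/mol

89.15 kJ/mol


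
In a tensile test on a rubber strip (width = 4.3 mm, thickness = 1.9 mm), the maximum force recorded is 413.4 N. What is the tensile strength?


Area = width * thickness = 4.3 * 1.9 = 8.17 mm^2
TS = force / area = 413.4 / 8.17 = 50.6 MPa

50.6 MPa


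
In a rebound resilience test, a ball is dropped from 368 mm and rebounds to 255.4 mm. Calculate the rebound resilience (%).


Resilience = h_rebound / h_drop * 100
= 255.4 / 368 * 100
= 69.4%

69.4%


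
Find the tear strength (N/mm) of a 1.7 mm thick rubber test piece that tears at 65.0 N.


Tear strength = force / thickness
= 65.0 / 1.7
= 38.24 N/mm

38.24 N/mm


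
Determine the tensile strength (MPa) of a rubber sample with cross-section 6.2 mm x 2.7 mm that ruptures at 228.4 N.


Area = width * thickness = 6.2 * 2.7 = 16.74 mm^2
TS = force / area = 228.4 / 16.74 = 13.64 MPa

13.64 MPa


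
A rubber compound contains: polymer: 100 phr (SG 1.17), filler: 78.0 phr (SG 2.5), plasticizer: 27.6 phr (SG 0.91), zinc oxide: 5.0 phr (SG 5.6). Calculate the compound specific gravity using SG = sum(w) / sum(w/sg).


Sum of weights = 210.6
Volume contributions:
  polymer: 100/1.17 = 85.4701
  filler: 78.0/2.5 = 31.2000
  plasticizer: 27.6/0.91 = 30.3297
  zinc oxide: 5.0/5.6 = 0.8929
Sum of volumes = 147.8926
SG = 210.6 / 147.8926 = 1.424

SG = 1.424


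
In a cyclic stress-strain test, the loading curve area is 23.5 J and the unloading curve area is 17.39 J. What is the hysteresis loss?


Hysteresis loss = loading - unloading
= 23.5 - 17.39
= 6.11 J

6.11 J


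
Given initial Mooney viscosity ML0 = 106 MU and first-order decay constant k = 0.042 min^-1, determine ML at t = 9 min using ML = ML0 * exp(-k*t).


ML = ML0 * exp(-k * t)
ML = 106 * exp(-0.042 * 9)
ML = 106 * 0.6852
ML = 72.63 MU

72.63 MU


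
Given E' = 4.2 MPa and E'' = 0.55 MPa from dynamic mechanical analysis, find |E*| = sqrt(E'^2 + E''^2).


|E*| = sqrt(E'^2 + E''^2)
= sqrt(4.2^2 + 0.55^2)
= sqrt(17.6400 + 0.3025)
= 4.236 MPa

4.236 MPa


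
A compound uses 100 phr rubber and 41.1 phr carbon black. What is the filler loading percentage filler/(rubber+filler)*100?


Filler % = filler / (rubber + filler) * 100
= 41.1 / (100 + 41.1) * 100
= 41.1 / 141.1 * 100
= 29.13%

29.13%


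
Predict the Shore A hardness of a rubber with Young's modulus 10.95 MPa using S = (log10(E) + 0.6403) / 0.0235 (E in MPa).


log10(E) = 0.0235*S - 0.6403  =>  S = (log10(E) + 0.6403) / 0.0235
log10(10.95) = 1.039414
S = (1.039414 + 0.6403) / 0.0235 = 1.679714 / 0.0235
S = 71.5

Shore A = 71.5
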